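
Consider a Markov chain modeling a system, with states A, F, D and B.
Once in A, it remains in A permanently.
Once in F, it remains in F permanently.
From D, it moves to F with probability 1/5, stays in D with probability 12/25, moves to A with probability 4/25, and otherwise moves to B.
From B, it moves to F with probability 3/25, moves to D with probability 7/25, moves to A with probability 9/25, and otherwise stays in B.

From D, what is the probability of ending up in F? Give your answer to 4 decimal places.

Let h(s) be the probability of absorption at F starting from transient state s. Then h(F) = 1 and h(A) = 0. By first-step analysis:
h(D) = 0.16·0 + 0.2·1 + 0.48·h(D) + 0.16·h(B)
h(B) = 0.36·0 + 0.12·1 + 0.28·h(D) + 0.24·h(B)
Solving: h(D) = 0.4886, h(B) = 0.3379.
Starting from D, the probability is 0.4886.

0.4886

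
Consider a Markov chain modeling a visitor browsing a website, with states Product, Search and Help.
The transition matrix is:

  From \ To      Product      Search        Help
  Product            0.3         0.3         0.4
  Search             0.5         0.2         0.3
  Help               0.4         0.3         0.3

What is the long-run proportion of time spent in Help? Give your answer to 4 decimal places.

Let the stationary distribution be π with π = πP and π_1 + π_2 + π_3 = 1.
π_1 = 0.3·π_1 + 0.5·π_2 + 0.4·π_3
π_2 = 0.3·π_1 + 0.2·π_2 + 0.3·π_3
Solving with the normalization constraint gives π = (0.3884, 0.2727, 0.3388).
So the stationary probability of Help is 0.3388.

0.3388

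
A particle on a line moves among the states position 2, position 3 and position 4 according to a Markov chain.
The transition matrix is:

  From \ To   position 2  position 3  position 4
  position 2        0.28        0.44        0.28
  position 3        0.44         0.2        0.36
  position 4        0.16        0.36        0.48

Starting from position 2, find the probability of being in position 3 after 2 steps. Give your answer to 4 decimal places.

0.3120

Sum over the intermediate state after 1 step:
P = P(position 2→position 2)·P(position 2→position 3) + P(position 2→position 3)·P(position 3→position 3) + P(position 2→position 4)·P(position 4→position 3)
  = 0.28×0.44 + 0.44×0.2 + 0.28×0.36
  = 0.1232 + 0.0880 + 0.1008 = 0.3120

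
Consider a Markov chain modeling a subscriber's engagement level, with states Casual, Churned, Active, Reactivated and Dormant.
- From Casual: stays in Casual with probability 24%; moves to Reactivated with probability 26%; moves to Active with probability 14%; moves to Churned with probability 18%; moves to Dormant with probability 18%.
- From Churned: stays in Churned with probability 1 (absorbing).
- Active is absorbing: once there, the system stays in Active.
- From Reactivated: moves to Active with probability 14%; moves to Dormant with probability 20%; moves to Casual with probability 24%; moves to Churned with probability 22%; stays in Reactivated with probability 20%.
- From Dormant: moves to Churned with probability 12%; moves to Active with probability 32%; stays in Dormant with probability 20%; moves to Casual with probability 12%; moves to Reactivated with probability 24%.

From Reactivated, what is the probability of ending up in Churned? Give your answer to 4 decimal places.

0.5226

Let h(s) be the probability of absorption at Churned starting from transient state s. Then h(Churned) = 1 and h(Active) = 0. By first-step analysis:
h(Casual) = 0.24·h(Casual) + 0.18·1 + 0.14·0 + 0.26·h(Reactivated) + 0.18·h(Dormant)
h(Reactivated) = 0.24·h(Casual) + 0.22·1 + 0.14·0 + 0.2·h(Reactivated) + 0.2·h(Dormant)
h(Dormant) = 0.12·h(Casual) + 0.12·1 + 0.32·0 + 0.24·h(Reactivated) + 0.2·h(Dormant)
Solving: h(Casual) = 0.5062, h(Reactivated) = 0.5226, h(Dormant) = 0.3827.
Starting from Reactivated, the probability is 0.5226.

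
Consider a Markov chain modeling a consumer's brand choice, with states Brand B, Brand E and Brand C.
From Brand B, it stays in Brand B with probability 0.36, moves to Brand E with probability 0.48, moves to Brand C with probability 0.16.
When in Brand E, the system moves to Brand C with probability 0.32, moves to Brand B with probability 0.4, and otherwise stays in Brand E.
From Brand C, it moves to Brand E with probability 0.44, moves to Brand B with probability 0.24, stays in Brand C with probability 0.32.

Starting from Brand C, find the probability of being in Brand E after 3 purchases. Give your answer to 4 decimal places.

Propagate the distribution vector 3 purchases from Brand C.
After 0 purchases: (0.0000, 0.0000, 1.0000)
After 1 purchase: (0.2400, 0.4400, 0.3200)
After 2 purchases: (0.3392, 0.3792, 0.2816)
After 3 purchases: (0.3414, 0.3929, 0.2657)
P(in Brand E after 3 purchases) = 0.3929

0.3929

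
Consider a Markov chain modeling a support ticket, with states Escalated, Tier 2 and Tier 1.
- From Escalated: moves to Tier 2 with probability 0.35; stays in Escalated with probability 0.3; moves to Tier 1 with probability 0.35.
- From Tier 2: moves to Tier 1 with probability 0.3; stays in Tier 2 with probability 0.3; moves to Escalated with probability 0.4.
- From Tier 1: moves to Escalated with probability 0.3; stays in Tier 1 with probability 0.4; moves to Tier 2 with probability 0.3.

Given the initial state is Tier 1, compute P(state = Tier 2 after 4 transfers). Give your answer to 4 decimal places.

0.3166

Propagate the distribution vector 4 transfers from Tier 1.
After 0 transfers: (0.0000, 0.0000, 1.0000)
After 1 transfer: (0.3000, 0.3000, 0.4000)
After 2 transfers: (0.3300, 0.3150, 0.3550)
After 3 transfers: (0.3315, 0.3165, 0.3520)
After 4 transfers: (0.3317, 0.3166, 0.3518)
P(in Tier 2 after 4 transfers) = 0.3166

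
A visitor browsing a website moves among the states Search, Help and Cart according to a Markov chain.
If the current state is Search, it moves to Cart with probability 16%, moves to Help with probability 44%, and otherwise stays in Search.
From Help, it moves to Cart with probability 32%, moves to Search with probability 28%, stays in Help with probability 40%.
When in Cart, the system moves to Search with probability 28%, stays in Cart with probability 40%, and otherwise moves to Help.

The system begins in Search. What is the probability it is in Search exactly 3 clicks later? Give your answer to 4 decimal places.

0.3194

Propagate the distribution vector 3 clicks from Search.
After 0 clicks: (1.0000, 0.0000, 0.0000)
After 1 click: (0.4000, 0.4400, 0.1600)
After 2 clicks: (0.3280, 0.4032, 0.2688)
After 3 clicks: (0.3194, 0.3916, 0.2890)
P(in Search after 3 clicks) = 0.3194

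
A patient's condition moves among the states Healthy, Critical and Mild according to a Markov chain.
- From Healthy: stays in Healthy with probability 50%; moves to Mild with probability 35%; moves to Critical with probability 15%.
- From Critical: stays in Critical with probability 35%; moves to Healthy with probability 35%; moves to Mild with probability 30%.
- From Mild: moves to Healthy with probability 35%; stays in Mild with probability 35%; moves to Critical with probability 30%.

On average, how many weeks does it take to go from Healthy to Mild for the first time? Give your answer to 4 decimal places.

2.9358

Let t(s) be the expected number of weeks to first reach Mild from state s, with t(Mild) = 0. Conditioning on the first week:
t(Healthy) = 1 + 0.5·t(Healthy) + 0.15·t(Critical)
t(Critical) = 1 + 0.35·t(Healthy) + 0.35·t(Critical)
Solving: t(Healthy) = 2.9358, t(Critical) = 3.1193.
Expected weeks from Healthy to Mild: 2.9358.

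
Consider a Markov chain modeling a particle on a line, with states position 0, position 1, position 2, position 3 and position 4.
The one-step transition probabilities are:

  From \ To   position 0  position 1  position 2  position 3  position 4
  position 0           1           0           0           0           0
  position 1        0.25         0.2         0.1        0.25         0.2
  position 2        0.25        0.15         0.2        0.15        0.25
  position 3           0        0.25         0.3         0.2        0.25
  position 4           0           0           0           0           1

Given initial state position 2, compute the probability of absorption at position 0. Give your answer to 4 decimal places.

Let h(s) be the probability of absorption at position 0 starting from transient state s. Then h(position 0) = 1 and h(position 4) = 0. By first-step analysis:
h(position 1) = 0.25·1 + 0.2·h(position 1) + 0.1·h(position 2) + 0.25·h(position 3) + 0.2·0
h(position 2) = 0.25·1 + 0.15·h(position 1) + 0.2·h(position 2) + 0.15·h(position 3) + 0.25·0
h(position 3) = 0.25·h(position 1) + 0.3·h(position 2) + 0.2·h(position 3) + 0.25·0
Solving: h(position 1) = 0.4699, h(position 2) = 0.4605, h(position 3) = 0.3195.
Starting from position 2, the probability is 0.4605.

0.4605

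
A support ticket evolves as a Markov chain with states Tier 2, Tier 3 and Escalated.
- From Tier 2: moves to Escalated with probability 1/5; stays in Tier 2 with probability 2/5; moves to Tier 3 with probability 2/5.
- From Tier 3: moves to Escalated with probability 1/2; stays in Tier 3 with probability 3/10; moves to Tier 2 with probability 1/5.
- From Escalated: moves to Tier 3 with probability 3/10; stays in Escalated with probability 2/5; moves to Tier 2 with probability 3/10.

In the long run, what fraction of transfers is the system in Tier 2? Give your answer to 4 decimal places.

Let the stationary distribution be π with π = πP and π_1 + π_2 + π_3 = 1.
π_1 = 0.4·π_1 + 0.2·π_2 + 0.3·π_3
π_2 = 0.4·π_1 + 0.3·π_2 + 0.3·π_3
Solving with the normalization constraint gives π = (0.2967, 0.3297, 0.3736).
So the stationary probability of Tier 2 is 0.2967.

0.2967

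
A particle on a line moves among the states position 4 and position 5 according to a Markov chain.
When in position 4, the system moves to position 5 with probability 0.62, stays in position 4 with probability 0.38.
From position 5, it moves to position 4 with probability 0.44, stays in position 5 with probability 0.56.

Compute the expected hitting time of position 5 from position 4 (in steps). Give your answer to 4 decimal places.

1.6129

Let t(s) be the expected number of steps to first reach position 5 from state s, with t(position 5) = 0. Conditioning on the first step:
t(position 4) = 1 + 0.38·t(position 4)
Solving: t(position 4) = 1.6129.
Expected steps from position 4 to position 5: 1.6129.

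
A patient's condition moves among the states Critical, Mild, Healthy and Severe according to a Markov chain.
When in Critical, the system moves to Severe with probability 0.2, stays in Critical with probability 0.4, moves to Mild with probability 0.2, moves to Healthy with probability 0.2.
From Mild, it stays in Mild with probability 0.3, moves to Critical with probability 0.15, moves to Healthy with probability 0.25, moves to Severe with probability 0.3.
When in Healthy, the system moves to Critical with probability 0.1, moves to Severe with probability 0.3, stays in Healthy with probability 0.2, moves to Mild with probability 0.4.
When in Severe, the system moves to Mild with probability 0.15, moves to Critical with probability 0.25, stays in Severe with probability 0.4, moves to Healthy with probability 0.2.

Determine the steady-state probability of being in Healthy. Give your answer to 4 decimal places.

Let the stationary distribution be π with π = πP and π_1 + π_2 + π_3 + π_4 = 1.
π_1 = 0.4·π_1 + 0.15·π_2 + 0.1·π_3 + 0.25·π_4
π_2 = 0.2·π_1 + 0.3·π_2 + 0.4·π_3 + 0.15·π_4
π_3 = 0.2·π_1 + 0.25·π_2 + 0.2·π_3 + 0.2·π_4
Solving with the normalization constraint gives π = (0.2269, 0.2524, 0.2126, 0.3081).
So the stationary probability of Healthy is 0.2126.

0.2126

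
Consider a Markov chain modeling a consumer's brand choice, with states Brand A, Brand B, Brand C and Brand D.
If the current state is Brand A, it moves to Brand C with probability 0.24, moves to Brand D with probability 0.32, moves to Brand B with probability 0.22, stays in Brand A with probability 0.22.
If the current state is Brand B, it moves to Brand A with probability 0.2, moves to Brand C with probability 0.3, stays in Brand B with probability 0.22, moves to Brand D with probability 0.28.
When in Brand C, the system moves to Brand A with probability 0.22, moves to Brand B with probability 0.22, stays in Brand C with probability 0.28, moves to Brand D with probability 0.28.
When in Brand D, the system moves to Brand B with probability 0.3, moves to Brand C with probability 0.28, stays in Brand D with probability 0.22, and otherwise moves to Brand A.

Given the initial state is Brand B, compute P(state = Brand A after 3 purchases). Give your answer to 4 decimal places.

0.2097

Propagate the distribution vector 3 purchases from Brand B.
After 0 purchases: (0.0000, 1.0000, 0.0000, 0.0000)
After 1 purchase: (0.2000, 0.2200, 0.3000, 0.2800)
After 2 purchases: (0.2100, 0.2424, 0.2764, 0.2712)
After 3 purchases: (0.2097, 0.2417, 0.2764, 0.2721)
P(in Brand A after 3 purchases) = 0.2097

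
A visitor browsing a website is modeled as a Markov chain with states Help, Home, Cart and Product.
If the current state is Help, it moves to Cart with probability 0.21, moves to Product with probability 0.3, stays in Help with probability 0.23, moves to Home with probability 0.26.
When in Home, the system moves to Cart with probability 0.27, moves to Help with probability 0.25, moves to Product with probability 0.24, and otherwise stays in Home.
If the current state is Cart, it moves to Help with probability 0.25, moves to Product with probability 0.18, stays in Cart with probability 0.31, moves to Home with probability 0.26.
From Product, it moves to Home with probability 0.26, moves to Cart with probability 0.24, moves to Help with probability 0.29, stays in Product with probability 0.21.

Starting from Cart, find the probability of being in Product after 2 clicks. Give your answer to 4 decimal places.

Propagate the distribution vector 2 clicks from Cart.
After 0 clicks: (0.0000, 0.0000, 1.0000, 0.0000)
After 1 click: (0.2500, 0.2600, 0.3100, 0.1800)
After 2 clicks: (0.2522, 0.2548, 0.2620, 0.2310)
P(in Product after 2 clicks) = 0.2310

0.2310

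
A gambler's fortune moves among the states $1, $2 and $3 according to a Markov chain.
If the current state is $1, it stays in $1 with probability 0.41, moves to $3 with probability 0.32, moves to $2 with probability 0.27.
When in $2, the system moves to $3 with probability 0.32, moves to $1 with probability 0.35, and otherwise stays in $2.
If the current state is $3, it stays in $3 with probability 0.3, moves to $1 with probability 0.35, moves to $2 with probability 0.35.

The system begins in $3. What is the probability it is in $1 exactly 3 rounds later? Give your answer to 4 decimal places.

0.3723

Propagate the distribution vector 3 rounds from $3.
After 0 rounds: (0.0000, 0.0000, 1.0000)
After 1 round: (0.3500, 0.3500, 0.3000)
After 2 rounds: (0.3710, 0.3150, 0.3140)
After 3 rounds: (0.3723, 0.3140, 0.3137)
P(in $1 after 3 rounds) = 0.3723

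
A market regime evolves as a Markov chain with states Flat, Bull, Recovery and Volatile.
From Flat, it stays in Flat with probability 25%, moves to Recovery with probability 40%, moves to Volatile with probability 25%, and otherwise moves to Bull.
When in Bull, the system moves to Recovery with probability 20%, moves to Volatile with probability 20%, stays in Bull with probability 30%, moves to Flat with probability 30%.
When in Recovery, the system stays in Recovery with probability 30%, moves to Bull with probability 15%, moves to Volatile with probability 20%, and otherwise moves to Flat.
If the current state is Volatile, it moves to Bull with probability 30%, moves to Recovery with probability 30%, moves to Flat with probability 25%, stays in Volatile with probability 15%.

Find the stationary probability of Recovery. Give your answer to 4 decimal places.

0.3095

Let the stationary distribution be π with π = πP and π_1 + π_2 + π_3 + π_4 = 1.
π_1 = 0.25·π_1 + 0.3·π_2 + 0.35·π_3 + 0.25·π_4
π_2 = 0.1·π_1 + 0.3·π_2 + 0.15·π_3 + 0.3·π_4
π_3 = 0.4·π_1 + 0.2·π_2 + 0.3·π_3 + 0.3·π_4
Solving with the normalization constraint gives π = (0.2907, 0.1954, 0.3095, 0.2043).
So the stationary probability of Recovery is 0.3095.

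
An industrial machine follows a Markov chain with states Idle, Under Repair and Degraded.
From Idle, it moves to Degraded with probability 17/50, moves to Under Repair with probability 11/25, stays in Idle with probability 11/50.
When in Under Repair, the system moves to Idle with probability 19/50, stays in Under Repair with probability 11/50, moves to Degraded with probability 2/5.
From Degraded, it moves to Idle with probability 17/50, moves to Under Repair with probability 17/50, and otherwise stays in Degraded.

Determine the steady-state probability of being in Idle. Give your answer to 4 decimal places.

0.3154

Let the stationary distribution be π with π = πP and π_1 + π_2 + π_3 = 1.
π_1 = 0.22·π_1 + 0.38·π_2 + 0.34·π_3
π_2 = 0.44·π_1 + 0.22·π_2 + 0.34·π_3
Solving with the normalization constraint gives π = (0.3154, 0.3317, 0.3528).
So the stationary probability of Idle is 0.3154.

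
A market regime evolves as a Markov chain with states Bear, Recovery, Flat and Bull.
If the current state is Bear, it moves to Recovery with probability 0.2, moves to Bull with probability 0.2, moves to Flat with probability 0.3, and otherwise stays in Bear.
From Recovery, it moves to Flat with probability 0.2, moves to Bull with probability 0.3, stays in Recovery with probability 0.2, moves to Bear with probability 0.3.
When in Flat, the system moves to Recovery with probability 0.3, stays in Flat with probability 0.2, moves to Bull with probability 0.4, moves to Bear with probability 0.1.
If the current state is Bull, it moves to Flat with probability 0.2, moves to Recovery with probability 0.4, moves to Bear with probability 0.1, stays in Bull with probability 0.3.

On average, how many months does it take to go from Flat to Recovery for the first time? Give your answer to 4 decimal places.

Let t(s) be the expected number of months to first reach Recovery from state s, with t(Recovery) = 0. Conditioning on the first month:
t(Bear) = 1 + 0.3·t(Bear) + 0.3·t(Flat) + 0.2·t(Bull)
t(Flat) = 1 + 0.1·t(Bear) + 0.2·t(Flat) + 0.4·t(Bull)
t(Bull) = 1 + 0.1·t(Bear) + 0.2·t(Flat) + 0.3·t(Bull)
Solving: t(Bear) = 3.5689, t(Flat) = 3.1095, t(Bull) = 2.8269.
Expected months from Flat to Recovery: 3.1095.

3.1095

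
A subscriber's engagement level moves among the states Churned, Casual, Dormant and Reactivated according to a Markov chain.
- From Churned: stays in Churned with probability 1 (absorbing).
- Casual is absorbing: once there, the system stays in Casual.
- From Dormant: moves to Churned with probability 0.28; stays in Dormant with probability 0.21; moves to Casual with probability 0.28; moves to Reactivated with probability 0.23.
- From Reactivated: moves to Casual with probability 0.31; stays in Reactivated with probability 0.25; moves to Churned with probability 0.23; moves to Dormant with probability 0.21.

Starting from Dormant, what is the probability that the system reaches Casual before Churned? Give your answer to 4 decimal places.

Let h(s) be the probability of absorption at Casual starting from transient state s. Then h(Casual) = 1 and h(Churned) = 0. By first-step analysis:
h(Dormant) = 0.28·0 + 0.28·1 + 0.21·h(Dormant) + 0.23·h(Reactivated)
h(Reactivated) = 0.23·0 + 0.31·1 + 0.21·h(Dormant) + 0.25·h(Reactivated)
Solving: h(Dormant) = 0.5169, h(Reactivated) = 0.5581.
Starting from Dormant, the probability is 0.5169.

0.5169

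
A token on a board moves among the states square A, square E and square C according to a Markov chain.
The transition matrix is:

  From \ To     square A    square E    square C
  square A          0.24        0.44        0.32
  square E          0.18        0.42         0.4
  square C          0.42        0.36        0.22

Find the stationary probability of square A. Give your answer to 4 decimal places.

Let the stationary distribution be π with π = πP and π_1 + π_2 + π_3 = 1.
π_1 = 0.24·π_1 + 0.18·π_2 + 0.42·π_3
π_2 = 0.44·π_1 + 0.42·π_2 + 0.36·π_3
Solving with the normalization constraint gives π = (0.2733, 0.4062, 0.3205).
So the stationary probability of square A is 0.2733.

0.2733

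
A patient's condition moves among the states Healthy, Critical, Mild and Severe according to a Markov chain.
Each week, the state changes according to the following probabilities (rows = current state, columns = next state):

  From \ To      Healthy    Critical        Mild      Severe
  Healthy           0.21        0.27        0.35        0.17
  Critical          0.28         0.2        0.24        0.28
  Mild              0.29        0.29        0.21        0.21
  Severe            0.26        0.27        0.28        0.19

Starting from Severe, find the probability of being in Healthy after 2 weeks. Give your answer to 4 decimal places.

0.2608

Propagate the distribution vector 2 weeks from Severe.
After 0 weeks: (0.0000, 0.0000, 0.0000, 1.0000)
After 1 week: (0.2600, 0.2700, 0.2800, 0.1900)
After 2 weeks: (0.2608, 0.2567, 0.2678, 0.2147)
P(in Healthy after 2 weeks) = 0.2608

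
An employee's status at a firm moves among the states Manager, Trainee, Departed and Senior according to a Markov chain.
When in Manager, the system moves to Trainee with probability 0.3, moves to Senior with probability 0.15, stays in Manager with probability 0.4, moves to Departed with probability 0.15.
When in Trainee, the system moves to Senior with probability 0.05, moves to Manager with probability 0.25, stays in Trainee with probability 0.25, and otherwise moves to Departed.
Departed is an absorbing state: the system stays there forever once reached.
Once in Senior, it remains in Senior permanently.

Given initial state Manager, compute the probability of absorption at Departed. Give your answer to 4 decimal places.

Let h(s) be the probability of absorption at Departed starting from transient state s. Then h(Departed) = 1 and h(Senior) = 0. By first-step analysis:
h(Manager) = 0.4·h(Manager) + 0.3·h(Trainee) + 0.15·1 + 0.15·0
h(Trainee) = 0.25·h(Manager) + 0.25·h(Trainee) + 0.45·1 + 0.05·0
Solving: h(Manager) = 0.6600, h(Trainee) = 0.8200.
Starting from Manager, the probability is 0.6600.

0.6600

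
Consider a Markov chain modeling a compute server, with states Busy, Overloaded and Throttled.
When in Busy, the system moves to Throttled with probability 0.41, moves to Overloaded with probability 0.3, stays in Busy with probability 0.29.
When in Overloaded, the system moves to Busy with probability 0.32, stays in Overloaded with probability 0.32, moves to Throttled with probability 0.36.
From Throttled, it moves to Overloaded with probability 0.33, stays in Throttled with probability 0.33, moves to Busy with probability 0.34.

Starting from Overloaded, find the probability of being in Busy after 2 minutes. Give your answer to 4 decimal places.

0.3176

Sum over the intermediate state after 1 minute:
P = P(Overloaded→Busy)·P(Busy→Busy) + P(Overloaded→Overloaded)·P(Overloaded→Busy) + P(Overloaded→Throttled)·P(Throttled→Busy)
  = 0.32×0.29 + 0.32×0.32 + 0.36×0.34
  = 0.0928 + 0.1024 + 0.1224 = 0.3176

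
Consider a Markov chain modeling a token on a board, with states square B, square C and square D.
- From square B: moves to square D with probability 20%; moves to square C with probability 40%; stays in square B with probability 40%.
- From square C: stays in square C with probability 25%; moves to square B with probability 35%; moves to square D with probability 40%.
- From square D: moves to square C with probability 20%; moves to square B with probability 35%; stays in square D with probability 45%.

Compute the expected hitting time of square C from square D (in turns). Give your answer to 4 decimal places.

Let t(s) be the expected number of turns to first reach square C from state s, with t(square C) = 0. Conditioning on the first turn:
t(square B) = 1 + 0.4·t(square B) + 0.2·t(square D)
t(square D) = 1 + 0.35·t(square B) + 0.45·t(square D)
Solving: t(square B) = 2.8846, t(square D) = 3.6538.
Expected turns from square D to square C: 3.6538.

3.6538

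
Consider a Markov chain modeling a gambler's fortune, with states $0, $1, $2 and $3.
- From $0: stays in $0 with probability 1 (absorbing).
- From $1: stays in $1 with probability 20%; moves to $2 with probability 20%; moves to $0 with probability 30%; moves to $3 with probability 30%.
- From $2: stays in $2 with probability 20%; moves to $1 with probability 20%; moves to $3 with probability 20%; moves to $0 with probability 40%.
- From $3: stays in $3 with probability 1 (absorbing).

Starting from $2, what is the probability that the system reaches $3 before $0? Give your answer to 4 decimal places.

Let h(s) be the probability of absorption at $3 starting from transient state s. Then h($3) = 1 and h($0) = 0. By first-step analysis:
h($1) = 0.3·0 + 0.2·h($1) + 0.2·h($2) + 0.3·1
h($2) = 0.4·0 + 0.2·h($1) + 0.2·h($2) + 0.2·1
Solving: h($1) = 0.4667, h($2) = 0.3667.
Starting from $2, the probability is 0.3667.

0.3667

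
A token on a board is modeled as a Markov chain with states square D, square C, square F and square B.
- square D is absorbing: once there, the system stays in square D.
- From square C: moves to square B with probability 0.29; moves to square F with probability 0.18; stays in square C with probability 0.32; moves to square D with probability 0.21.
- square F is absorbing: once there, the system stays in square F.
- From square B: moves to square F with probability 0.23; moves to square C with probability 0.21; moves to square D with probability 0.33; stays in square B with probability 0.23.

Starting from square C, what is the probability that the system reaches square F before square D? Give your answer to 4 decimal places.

0.4437

Let h(s) be the probability of absorption at square F starting from transient state s. Then h(square F) = 1 and h(square D) = 0. By first-step analysis:
h(square C) = 0.21·0 + 0.32·h(square C) + 0.18·1 + 0.29·h(square B)
h(square B) = 0.33·0 + 0.21·h(square C) + 0.23·1 + 0.23·h(square B)
Solving: h(square C) = 0.4437, h(square B) = 0.4197.
Starting from square C, the probability is 0.4437.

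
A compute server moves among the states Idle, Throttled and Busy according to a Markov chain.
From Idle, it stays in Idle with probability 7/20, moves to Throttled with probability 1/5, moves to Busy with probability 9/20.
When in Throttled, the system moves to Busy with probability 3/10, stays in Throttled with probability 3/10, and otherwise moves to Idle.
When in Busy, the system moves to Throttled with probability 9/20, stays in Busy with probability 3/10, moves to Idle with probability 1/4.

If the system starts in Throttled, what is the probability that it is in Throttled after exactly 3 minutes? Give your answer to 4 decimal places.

0.3205

Propagate the distribution vector 3 minutes from Throttled.
After 0 minutes: (0.0000, 1.0000, 0.0000)
After 1 minute: (0.4000, 0.3000, 0.3000)
After 2 minutes: (0.3350, 0.3050, 0.3600)
After 3 minutes: (0.3293, 0.3205, 0.3503)
P(in Throttled after 3 minutes) = 0.3205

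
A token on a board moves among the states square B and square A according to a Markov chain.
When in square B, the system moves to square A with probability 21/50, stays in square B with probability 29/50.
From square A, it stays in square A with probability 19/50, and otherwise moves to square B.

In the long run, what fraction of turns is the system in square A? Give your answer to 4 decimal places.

0.4038

Let the stationary distribution be π with π = πP and π_1 + π_2 = 1.
π_1 = 0.58·π_1 + 0.62·π_2
Solving with the normalization constraint gives π = (0.5962, 0.4038).
So the stationary probability of square A is 0.4038.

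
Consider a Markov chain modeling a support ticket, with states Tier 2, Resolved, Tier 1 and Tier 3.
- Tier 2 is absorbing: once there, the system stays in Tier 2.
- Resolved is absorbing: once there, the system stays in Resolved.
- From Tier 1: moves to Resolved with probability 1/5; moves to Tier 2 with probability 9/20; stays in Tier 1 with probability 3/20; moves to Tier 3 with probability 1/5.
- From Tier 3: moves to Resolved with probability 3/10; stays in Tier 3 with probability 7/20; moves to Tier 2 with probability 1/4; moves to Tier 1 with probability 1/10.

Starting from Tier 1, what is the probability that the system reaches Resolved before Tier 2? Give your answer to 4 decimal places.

0.3568

Let h(s) be the probability of absorption at Resolved starting from transient state s. Then h(Resolved) = 1 and h(Tier 2) = 0. By first-step analysis:
h(Tier 1) = 0.45·0 + 0.2·1 + 0.15·h(Tier 1) + 0.2·h(Tier 3)
h(Tier 3) = 0.25·0 + 0.3·1 + 0.1·h(Tier 1) + 0.35·h(Tier 3)
Solving: h(Tier 1) = 0.3568, h(Tier 3) = 0.5164.
Starting from Tier 1, the probability is 0.3568.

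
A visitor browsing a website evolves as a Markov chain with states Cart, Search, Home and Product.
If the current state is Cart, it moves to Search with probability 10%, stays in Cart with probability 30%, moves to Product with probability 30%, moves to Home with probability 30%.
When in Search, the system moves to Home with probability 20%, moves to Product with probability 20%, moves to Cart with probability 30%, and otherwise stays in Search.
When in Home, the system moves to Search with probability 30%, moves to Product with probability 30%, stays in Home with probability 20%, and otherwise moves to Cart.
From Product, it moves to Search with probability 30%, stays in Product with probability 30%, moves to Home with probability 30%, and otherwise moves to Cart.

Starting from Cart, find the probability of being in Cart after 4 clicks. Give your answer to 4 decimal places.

0.2198

Propagate the distribution vector 4 clicks from Cart.
After 0 clicks: (1.0000, 0.0000, 0.0000, 0.0000)
After 1 click: (0.3000, 0.1000, 0.3000, 0.3000)
After 2 clicks: (0.2100, 0.2400, 0.2600, 0.2900)
After 3 clicks: (0.2160, 0.2580, 0.2500, 0.2760)
After 4 clicks: (0.2198, 0.2568, 0.2492, 0.2742)
P(in Cart after 4 clicks) = 0.2198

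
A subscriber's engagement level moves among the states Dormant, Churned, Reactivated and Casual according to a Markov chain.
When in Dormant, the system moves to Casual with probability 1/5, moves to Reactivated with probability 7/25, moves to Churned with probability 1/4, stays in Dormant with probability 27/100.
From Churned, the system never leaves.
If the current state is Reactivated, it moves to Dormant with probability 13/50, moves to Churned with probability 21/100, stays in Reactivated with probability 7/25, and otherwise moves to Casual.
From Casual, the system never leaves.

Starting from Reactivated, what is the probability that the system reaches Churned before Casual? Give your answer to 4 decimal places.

0.4821

Let h(s) be the probability of absorption at Churned starting from transient state s. Then h(Churned) = 1 and h(Casual) = 0. By first-step analysis:
h(Dormant) = 0.27·h(Dormant) + 0.25·1 + 0.28·h(Reactivated) + 0.2·0
h(Reactivated) = 0.26·h(Dormant) + 0.21·1 + 0.28·h(Reactivated) + 0.25·0
Solving: h(Dormant) = 0.5274, h(Reactivated) = 0.4821.
Starting from Reactivated, the probability is 0.4821.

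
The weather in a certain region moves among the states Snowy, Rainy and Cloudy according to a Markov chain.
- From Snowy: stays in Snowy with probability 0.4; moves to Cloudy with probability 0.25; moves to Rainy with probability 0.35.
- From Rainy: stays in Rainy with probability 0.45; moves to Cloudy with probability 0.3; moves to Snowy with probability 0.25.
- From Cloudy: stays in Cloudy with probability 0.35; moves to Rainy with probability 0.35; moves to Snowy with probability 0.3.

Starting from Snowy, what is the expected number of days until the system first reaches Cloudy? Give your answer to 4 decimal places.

3.7113

Let t(s) be the expected number of days to first reach Cloudy from state s, with t(Cloudy) = 0. Conditioning on the first day:
t(Snowy) = 1 + 0.4·t(Snowy) + 0.35·t(Rainy)
t(Rainy) = 1 + 0.25·t(Snowy) + 0.45·t(Rainy)
Solving: t(Snowy) = 3.7113, t(Rainy) = 3.5052.
Expected days from Snowy to Cloudy: 3.7113.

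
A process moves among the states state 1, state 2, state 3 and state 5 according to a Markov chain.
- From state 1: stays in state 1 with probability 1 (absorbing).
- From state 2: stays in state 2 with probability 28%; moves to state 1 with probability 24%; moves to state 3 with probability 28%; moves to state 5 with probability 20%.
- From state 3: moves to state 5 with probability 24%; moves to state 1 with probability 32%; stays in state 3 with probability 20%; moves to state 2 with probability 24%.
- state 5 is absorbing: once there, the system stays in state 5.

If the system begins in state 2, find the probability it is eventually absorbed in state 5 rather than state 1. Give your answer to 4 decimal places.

Let h(s) be the probability of absorption at state 5 starting from transient state s. Then h(state 5) = 1 and h(state 1) = 0. By first-step analysis:
h(state 2) = 0.24·0 + 0.28·h(state 2) + 0.28·h(state 3) + 0.2·1
h(state 3) = 0.32·0 + 0.24·h(state 2) + 0.2·h(state 3) + 0.24·1
Solving: h(state 2) = 0.4465, h(state 3) = 0.4340.
Starting from state 2, the probability is 0.4465.

0.4465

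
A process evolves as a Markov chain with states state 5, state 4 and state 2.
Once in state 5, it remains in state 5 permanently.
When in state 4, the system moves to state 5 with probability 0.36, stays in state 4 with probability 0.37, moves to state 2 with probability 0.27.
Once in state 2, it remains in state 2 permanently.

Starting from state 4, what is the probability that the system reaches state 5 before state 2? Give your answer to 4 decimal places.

0.5714

Let h(s) be the probability of absorption at state 5 starting from transient state s. Then h(state 5) = 1 and h(state 2) = 0. By first-step analysis:
h(state 4) = 0.36·1 + 0.37·h(state 4) + 0.27·0
Solving: h(state 4) = 0.5714.
Starting from state 4, the probability is 0.5714.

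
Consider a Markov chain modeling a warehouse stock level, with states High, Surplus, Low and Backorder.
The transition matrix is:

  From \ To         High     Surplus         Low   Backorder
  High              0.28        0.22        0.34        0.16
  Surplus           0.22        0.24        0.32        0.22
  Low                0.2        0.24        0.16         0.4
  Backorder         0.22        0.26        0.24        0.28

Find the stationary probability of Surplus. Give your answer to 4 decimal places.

0.2408

Let the stationary distribution be π with π = πP and π_1 + π_2 + π_3 + π_4 = 1.
π_1 = 0.28·π_1 + 0.22·π_2 + 0.2·π_3 + 0.22·π_4
π_2 = 0.22·π_1 + 0.24·π_2 + 0.24·π_3 + 0.26·π_4
π_3 = 0.34·π_1 + 0.32·π_2 + 0.16·π_3 + 0.24·π_4
Solving with the normalization constraint gives π = (0.2285, 0.2408, 0.2612, 0.2695).
So the stationary probability of Surplus is 0.2408.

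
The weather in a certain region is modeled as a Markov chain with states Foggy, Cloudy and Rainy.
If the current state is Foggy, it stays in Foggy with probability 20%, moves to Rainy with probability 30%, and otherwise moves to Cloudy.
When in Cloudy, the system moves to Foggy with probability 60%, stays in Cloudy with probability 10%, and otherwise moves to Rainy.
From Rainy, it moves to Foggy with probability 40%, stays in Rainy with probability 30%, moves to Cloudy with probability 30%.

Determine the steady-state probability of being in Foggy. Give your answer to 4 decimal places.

Let the stationary distribution be π with π = πP and π_1 + π_2 + π_3 = 1.
π_1 = 0.2·π_1 + 0.6·π_2 + 0.4·π_3
π_2 = 0.5·π_1 + 0.1·π_2 + 0.3·π_3
Solving with the normalization constraint gives π = (0.3857, 0.3143, 0.3000).
So the stationary probability of Foggy is 0.3857.

0.3857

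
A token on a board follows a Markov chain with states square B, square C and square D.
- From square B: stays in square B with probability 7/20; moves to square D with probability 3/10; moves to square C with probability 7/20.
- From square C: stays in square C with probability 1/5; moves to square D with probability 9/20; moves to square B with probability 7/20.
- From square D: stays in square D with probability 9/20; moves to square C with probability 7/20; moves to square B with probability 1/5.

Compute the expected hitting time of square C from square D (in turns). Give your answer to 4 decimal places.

2.8571

Let t(s) be the expected number of turns to first reach square C from state s, with t(square C) = 0. Conditioning on the first turn:
t(square B) = 1 + 0.35·t(square B) + 0.3·t(square D)
t(square D) = 1 + 0.2·t(square B) + 0.45·t(square D)
Solving: t(square B) = 2.8571, t(square D) = 2.8571.
Expected turns from square D to square C: 2.8571.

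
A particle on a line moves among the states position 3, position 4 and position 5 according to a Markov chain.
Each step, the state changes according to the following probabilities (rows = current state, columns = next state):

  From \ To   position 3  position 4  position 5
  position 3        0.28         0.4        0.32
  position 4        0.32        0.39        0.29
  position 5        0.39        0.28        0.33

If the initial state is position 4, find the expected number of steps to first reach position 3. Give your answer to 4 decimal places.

2.9313

Let t(s) be the expected number of steps to first reach position 3 from state s, with t(position 3) = 0. Conditioning on the first step:
t(position 4) = 1 + 0.39·t(position 4) + 0.29·t(position 5)
t(position 5) = 1 + 0.28·t(position 4) + 0.33·t(position 5)
Solving: t(position 4) = 2.9313, t(position 5) = 2.7176.
Expected steps from position 4 to position 3: 2.9313.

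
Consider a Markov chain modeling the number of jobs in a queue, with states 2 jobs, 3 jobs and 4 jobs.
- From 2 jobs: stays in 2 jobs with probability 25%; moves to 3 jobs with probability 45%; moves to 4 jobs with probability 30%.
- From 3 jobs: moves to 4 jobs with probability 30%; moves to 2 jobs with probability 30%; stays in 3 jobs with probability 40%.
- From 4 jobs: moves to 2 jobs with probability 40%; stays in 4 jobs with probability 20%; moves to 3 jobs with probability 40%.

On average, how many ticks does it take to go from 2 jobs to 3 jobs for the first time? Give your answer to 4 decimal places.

2.2917

Let t(s) be the expected number of ticks to first reach 3 jobs from state s, with t(3 jobs) = 0. Conditioning on the first tick:
t(2 jobs) = 1 + 0.25·t(2 jobs) + 0.3·t(4 jobs)
t(4 jobs) = 1 + 0.4·t(2 jobs) + 0.2·t(4 jobs)
Solving: t(2 jobs) = 2.2917, t(4 jobs) = 2.3958.
Expected ticks from 2 jobs to 3 jobs: 2.2917.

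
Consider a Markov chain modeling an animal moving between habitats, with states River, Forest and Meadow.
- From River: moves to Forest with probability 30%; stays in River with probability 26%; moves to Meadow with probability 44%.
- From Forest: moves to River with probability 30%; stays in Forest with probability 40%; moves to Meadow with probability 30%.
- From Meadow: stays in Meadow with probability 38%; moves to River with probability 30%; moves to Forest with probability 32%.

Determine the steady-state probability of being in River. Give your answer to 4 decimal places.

0.2885

Let the stationary distribution be π with π = πP and π_1 + π_2 + π_3 = 1.
π_1 = 0.26·π_1 + 0.3·π_2 + 0.3·π_3
π_2 = 0.3·π_1 + 0.4·π_2 + 0.32·π_3
Solving with the normalization constraint gives π = (0.2885, 0.3416, 0.3700).
So the stationary probability of River is 0.2885.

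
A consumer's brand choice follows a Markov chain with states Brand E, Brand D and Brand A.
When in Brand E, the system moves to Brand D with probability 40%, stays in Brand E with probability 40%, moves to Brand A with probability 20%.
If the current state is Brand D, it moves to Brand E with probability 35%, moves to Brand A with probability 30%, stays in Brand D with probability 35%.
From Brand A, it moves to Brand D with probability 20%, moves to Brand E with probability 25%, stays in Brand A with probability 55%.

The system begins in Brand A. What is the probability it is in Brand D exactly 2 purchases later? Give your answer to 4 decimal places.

0.2800

Sum over the intermediate state after 1 purchase:
P = P(Brand A→Brand E)·P(Brand E→Brand D) + P(Brand A→Brand D)·P(Brand D→Brand D) + P(Brand A→Brand A)·P(Brand A→Brand D)
  = 0.25×0.4 + 0.2×0.35 + 0.55×0.2
  = 0.1000 + 0.0700 + 0.1100 = 0.2800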